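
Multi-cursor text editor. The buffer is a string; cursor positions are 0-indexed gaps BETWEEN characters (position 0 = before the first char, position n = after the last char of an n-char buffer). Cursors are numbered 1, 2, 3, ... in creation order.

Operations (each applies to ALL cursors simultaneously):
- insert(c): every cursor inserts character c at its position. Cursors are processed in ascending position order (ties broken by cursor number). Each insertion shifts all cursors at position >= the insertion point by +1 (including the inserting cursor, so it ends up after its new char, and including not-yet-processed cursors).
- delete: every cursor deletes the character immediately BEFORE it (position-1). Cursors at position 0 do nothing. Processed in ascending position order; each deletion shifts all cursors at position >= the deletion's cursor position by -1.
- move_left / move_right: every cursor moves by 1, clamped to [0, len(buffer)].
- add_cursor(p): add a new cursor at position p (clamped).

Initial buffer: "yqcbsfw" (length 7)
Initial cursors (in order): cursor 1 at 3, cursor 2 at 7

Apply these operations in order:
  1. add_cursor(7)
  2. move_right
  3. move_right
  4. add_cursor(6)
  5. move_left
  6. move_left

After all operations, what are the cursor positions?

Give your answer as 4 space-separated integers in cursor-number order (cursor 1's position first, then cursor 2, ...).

Answer: 3 5 5 4

Derivation:
After op 1 (add_cursor(7)): buffer="yqcbsfw" (len 7), cursors c1@3 c2@7 c3@7, authorship .......
After op 2 (move_right): buffer="yqcbsfw" (len 7), cursors c1@4 c2@7 c3@7, authorship .......
After op 3 (move_right): buffer="yqcbsfw" (len 7), cursors c1@5 c2@7 c3@7, authorship .......
After op 4 (add_cursor(6)): buffer="yqcbsfw" (len 7), cursors c1@5 c4@6 c2@7 c3@7, authorship .......
After op 5 (move_left): buffer="yqcbsfw" (len 7), cursors c1@4 c4@5 c2@6 c3@6, authorship .......
After op 6 (move_left): buffer="yqcbsfw" (len 7), cursors c1@3 c4@4 c2@5 c3@5, authorship .......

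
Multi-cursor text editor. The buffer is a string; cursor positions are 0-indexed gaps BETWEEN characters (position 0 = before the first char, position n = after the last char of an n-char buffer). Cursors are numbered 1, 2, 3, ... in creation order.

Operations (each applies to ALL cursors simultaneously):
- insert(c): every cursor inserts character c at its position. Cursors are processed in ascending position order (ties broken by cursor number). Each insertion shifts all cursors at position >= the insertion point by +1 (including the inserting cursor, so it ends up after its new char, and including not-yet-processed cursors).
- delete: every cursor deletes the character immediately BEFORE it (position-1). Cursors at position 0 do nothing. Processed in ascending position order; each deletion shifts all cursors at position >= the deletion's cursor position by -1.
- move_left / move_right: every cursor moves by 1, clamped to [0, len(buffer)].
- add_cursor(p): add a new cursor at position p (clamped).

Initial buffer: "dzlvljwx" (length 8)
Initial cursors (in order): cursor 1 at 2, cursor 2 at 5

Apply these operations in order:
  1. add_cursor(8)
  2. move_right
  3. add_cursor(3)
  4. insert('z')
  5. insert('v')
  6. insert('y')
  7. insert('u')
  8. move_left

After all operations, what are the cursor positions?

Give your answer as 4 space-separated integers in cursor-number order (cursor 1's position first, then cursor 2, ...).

Answer: 10 17 23 10

Derivation:
After op 1 (add_cursor(8)): buffer="dzlvljwx" (len 8), cursors c1@2 c2@5 c3@8, authorship ........
After op 2 (move_right): buffer="dzlvljwx" (len 8), cursors c1@3 c2@6 c3@8, authorship ........
After op 3 (add_cursor(3)): buffer="dzlvljwx" (len 8), cursors c1@3 c4@3 c2@6 c3@8, authorship ........
After op 4 (insert('z')): buffer="dzlzzvljzwxz" (len 12), cursors c1@5 c4@5 c2@9 c3@12, authorship ...14...2..3
After op 5 (insert('v')): buffer="dzlzzvvvljzvwxzv" (len 16), cursors c1@7 c4@7 c2@12 c3@16, authorship ...1414...22..33
After op 6 (insert('y')): buffer="dzlzzvvyyvljzvywxzvy" (len 20), cursors c1@9 c4@9 c2@15 c3@20, authorship ...141414...222..333
After op 7 (insert('u')): buffer="dzlzzvvyyuuvljzvyuwxzvyu" (len 24), cursors c1@11 c4@11 c2@18 c3@24, authorship ...14141414...2222..3333
After op 8 (move_left): buffer="dzlzzvvyyuuvljzvyuwxzvyu" (len 24), cursors c1@10 c4@10 c2@17 c3@23, authorship ...14141414...2222..3333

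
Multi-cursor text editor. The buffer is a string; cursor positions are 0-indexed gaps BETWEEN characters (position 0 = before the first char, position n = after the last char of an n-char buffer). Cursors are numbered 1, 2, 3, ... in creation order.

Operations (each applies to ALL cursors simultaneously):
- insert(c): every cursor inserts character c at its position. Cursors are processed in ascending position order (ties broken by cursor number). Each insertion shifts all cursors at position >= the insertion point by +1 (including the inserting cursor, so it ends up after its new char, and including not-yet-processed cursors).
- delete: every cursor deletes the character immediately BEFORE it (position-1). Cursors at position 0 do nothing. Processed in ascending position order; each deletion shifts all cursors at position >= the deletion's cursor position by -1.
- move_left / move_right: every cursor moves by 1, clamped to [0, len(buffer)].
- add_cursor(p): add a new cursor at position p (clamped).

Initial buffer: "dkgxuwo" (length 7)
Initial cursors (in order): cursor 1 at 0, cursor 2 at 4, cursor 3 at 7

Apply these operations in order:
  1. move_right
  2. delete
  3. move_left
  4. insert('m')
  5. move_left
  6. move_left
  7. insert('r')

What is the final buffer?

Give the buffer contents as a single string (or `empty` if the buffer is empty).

Answer: rmkrgmrxmw

Derivation:
After op 1 (move_right): buffer="dkgxuwo" (len 7), cursors c1@1 c2@5 c3@7, authorship .......
After op 2 (delete): buffer="kgxw" (len 4), cursors c1@0 c2@3 c3@4, authorship ....
After op 3 (move_left): buffer="kgxw" (len 4), cursors c1@0 c2@2 c3@3, authorship ....
After op 4 (insert('m')): buffer="mkgmxmw" (len 7), cursors c1@1 c2@4 c3@6, authorship 1..2.3.
After op 5 (move_left): buffer="mkgmxmw" (len 7), cursors c1@0 c2@3 c3@5, authorship 1..2.3.
After op 6 (move_left): buffer="mkgmxmw" (len 7), cursors c1@0 c2@2 c3@4, authorship 1..2.3.
After op 7 (insert('r')): buffer="rmkrgmrxmw" (len 10), cursors c1@1 c2@4 c3@7, authorship 11.2.23.3.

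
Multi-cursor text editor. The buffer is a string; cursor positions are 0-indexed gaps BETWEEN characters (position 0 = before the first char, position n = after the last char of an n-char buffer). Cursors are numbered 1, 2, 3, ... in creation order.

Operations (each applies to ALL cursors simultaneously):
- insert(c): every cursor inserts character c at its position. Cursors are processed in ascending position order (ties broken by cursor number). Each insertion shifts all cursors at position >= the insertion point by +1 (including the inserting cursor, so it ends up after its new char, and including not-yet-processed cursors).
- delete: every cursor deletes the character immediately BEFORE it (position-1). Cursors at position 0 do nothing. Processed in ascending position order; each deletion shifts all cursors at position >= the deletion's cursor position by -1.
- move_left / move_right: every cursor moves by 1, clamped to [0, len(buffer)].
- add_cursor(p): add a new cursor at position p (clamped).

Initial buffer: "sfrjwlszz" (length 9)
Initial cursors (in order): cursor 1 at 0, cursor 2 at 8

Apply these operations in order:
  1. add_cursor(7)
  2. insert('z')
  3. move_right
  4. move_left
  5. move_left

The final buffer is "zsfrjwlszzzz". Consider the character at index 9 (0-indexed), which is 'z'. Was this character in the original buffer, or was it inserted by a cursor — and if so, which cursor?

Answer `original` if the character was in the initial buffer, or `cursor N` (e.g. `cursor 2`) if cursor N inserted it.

After op 1 (add_cursor(7)): buffer="sfrjwlszz" (len 9), cursors c1@0 c3@7 c2@8, authorship .........
After op 2 (insert('z')): buffer="zsfrjwlszzzz" (len 12), cursors c1@1 c3@9 c2@11, authorship 1.......3.2.
After op 3 (move_right): buffer="zsfrjwlszzzz" (len 12), cursors c1@2 c3@10 c2@12, authorship 1.......3.2.
After op 4 (move_left): buffer="zsfrjwlszzzz" (len 12), cursors c1@1 c3@9 c2@11, authorship 1.......3.2.
After op 5 (move_left): buffer="zsfrjwlszzzz" (len 12), cursors c1@0 c3@8 c2@10, authorship 1.......3.2.
Authorship (.=original, N=cursor N): 1 . . . . . . . 3 . 2 .
Index 9: author = original

Answer: original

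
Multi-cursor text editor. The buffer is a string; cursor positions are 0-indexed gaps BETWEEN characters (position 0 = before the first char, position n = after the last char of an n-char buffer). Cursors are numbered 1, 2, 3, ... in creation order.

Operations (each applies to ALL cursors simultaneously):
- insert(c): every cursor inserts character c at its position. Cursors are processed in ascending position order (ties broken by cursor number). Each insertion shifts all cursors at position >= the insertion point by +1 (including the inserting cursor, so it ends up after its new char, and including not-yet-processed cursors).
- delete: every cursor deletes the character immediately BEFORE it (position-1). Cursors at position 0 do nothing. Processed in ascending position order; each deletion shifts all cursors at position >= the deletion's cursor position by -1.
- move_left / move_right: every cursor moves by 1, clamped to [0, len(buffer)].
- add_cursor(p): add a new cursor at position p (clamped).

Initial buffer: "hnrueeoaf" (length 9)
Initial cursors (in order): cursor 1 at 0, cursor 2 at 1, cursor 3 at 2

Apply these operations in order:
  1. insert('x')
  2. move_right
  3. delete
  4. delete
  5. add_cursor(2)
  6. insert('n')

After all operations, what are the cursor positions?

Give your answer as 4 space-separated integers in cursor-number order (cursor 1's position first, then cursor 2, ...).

Answer: 3 3 3 6

Derivation:
After op 1 (insert('x')): buffer="xhxnxrueeoaf" (len 12), cursors c1@1 c2@3 c3@5, authorship 1.2.3.......
After op 2 (move_right): buffer="xhxnxrueeoaf" (len 12), cursors c1@2 c2@4 c3@6, authorship 1.2.3.......
After op 3 (delete): buffer="xxxueeoaf" (len 9), cursors c1@1 c2@2 c3@3, authorship 123......
After op 4 (delete): buffer="ueeoaf" (len 6), cursors c1@0 c2@0 c3@0, authorship ......
After op 5 (add_cursor(2)): buffer="ueeoaf" (len 6), cursors c1@0 c2@0 c3@0 c4@2, authorship ......
After op 6 (insert('n')): buffer="nnnueneoaf" (len 10), cursors c1@3 c2@3 c3@3 c4@6, authorship 123..4....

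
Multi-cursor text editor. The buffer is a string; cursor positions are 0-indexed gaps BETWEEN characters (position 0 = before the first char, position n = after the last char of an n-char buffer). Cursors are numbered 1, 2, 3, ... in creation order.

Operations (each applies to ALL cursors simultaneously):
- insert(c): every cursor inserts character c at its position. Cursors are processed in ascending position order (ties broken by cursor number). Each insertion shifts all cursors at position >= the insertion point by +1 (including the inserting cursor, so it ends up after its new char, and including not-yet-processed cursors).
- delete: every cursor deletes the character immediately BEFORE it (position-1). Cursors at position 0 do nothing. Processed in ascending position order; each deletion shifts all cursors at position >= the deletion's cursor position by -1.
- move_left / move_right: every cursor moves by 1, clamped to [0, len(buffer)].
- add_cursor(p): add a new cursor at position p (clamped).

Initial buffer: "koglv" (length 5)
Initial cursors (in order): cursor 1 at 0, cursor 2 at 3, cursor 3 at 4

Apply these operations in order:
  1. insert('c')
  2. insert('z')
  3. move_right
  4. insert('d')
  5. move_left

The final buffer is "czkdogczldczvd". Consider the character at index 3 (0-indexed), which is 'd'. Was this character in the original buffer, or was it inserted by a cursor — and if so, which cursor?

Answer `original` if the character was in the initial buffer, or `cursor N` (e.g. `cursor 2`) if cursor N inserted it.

After op 1 (insert('c')): buffer="ckogclcv" (len 8), cursors c1@1 c2@5 c3@7, authorship 1...2.3.
After op 2 (insert('z')): buffer="czkogczlczv" (len 11), cursors c1@2 c2@7 c3@10, authorship 11...22.33.
After op 3 (move_right): buffer="czkogczlczv" (len 11), cursors c1@3 c2@8 c3@11, authorship 11...22.33.
After op 4 (insert('d')): buffer="czkdogczldczvd" (len 14), cursors c1@4 c2@10 c3@14, authorship 11.1..22.233.3
After op 5 (move_left): buffer="czkdogczldczvd" (len 14), cursors c1@3 c2@9 c3@13, authorship 11.1..22.233.3
Authorship (.=original, N=cursor N): 1 1 . 1 . . 2 2 . 2 3 3 . 3
Index 3: author = 1

Answer: cursor 1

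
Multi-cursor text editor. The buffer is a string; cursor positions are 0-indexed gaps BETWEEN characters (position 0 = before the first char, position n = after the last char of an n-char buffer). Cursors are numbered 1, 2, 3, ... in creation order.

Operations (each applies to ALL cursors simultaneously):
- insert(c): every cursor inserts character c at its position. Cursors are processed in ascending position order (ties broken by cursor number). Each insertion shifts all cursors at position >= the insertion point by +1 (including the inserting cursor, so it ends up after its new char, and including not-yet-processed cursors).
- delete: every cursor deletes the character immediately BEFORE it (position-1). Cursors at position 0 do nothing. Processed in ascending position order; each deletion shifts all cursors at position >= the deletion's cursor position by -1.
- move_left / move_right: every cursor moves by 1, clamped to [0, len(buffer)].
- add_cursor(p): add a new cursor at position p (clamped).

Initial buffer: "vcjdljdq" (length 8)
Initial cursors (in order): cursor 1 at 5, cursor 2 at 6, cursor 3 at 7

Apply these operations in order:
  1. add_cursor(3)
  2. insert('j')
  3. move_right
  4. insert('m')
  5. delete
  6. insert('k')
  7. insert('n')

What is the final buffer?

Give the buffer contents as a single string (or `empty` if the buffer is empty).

Answer: vcjjdknljjknjdknjqkn

Derivation:
After op 1 (add_cursor(3)): buffer="vcjdljdq" (len 8), cursors c4@3 c1@5 c2@6 c3@7, authorship ........
After op 2 (insert('j')): buffer="vcjjdljjjdjq" (len 12), cursors c4@4 c1@7 c2@9 c3@11, authorship ...4..1.2.3.
After op 3 (move_right): buffer="vcjjdljjjdjq" (len 12), cursors c4@5 c1@8 c2@10 c3@12, authorship ...4..1.2.3.
After op 4 (insert('m')): buffer="vcjjdmljjmjdmjqm" (len 16), cursors c4@6 c1@10 c2@13 c3@16, authorship ...4.4.1.12.23.3
After op 5 (delete): buffer="vcjjdljjjdjq" (len 12), cursors c4@5 c1@8 c2@10 c3@12, authorship ...4..1.2.3.
After op 6 (insert('k')): buffer="vcjjdkljjkjdkjqk" (len 16), cursors c4@6 c1@10 c2@13 c3@16, authorship ...4.4.1.12.23.3
After op 7 (insert('n')): buffer="vcjjdknljjknjdknjqkn" (len 20), cursors c4@7 c1@12 c2@16 c3@20, authorship ...4.44.1.112.223.33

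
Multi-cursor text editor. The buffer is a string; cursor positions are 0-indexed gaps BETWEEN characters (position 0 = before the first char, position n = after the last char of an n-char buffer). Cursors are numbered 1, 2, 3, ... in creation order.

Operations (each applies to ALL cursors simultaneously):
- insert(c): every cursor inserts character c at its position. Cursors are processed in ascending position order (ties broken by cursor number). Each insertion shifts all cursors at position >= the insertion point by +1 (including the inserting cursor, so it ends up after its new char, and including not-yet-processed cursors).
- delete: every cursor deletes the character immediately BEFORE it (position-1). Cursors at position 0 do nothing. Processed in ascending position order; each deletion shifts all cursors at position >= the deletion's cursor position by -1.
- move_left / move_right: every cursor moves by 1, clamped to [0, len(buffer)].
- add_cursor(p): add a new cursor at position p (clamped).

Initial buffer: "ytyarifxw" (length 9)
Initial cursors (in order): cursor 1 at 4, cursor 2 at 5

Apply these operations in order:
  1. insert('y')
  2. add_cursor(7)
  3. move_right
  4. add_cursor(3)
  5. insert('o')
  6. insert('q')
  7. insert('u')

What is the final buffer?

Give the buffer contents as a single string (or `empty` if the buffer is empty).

Answer: ytyoquayroquyiooqquufxw

Derivation:
After op 1 (insert('y')): buffer="ytyayryifxw" (len 11), cursors c1@5 c2@7, authorship ....1.2....
After op 2 (add_cursor(7)): buffer="ytyayryifxw" (len 11), cursors c1@5 c2@7 c3@7, authorship ....1.2....
After op 3 (move_right): buffer="ytyayryifxw" (len 11), cursors c1@6 c2@8 c3@8, authorship ....1.2....
After op 4 (add_cursor(3)): buffer="ytyayryifxw" (len 11), cursors c4@3 c1@6 c2@8 c3@8, authorship ....1.2....
After op 5 (insert('o')): buffer="ytyoayroyioofxw" (len 15), cursors c4@4 c1@8 c2@12 c3@12, authorship ...4.1.12.23...
After op 6 (insert('q')): buffer="ytyoqayroqyiooqqfxw" (len 19), cursors c4@5 c1@10 c2@16 c3@16, authorship ...44.1.112.2323...
After op 7 (insert('u')): buffer="ytyoquayroquyiooqquufxw" (len 23), cursors c4@6 c1@12 c2@20 c3@20, authorship ...444.1.1112.232323...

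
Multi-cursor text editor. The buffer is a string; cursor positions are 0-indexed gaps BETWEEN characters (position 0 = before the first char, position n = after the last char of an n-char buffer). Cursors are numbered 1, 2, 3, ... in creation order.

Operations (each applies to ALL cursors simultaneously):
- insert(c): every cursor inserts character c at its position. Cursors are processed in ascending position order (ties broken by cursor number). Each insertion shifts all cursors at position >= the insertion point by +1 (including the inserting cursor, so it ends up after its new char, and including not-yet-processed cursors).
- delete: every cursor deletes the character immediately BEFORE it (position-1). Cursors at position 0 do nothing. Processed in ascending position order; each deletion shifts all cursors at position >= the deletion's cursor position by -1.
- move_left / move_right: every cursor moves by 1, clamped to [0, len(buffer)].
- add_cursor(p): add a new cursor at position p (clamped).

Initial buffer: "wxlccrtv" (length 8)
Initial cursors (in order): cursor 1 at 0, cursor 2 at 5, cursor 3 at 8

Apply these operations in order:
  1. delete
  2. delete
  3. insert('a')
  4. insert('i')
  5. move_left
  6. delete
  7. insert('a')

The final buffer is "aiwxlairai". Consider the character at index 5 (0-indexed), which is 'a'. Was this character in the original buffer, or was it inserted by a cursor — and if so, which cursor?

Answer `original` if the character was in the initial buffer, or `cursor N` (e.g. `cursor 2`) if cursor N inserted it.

After op 1 (delete): buffer="wxlcrt" (len 6), cursors c1@0 c2@4 c3@6, authorship ......
After op 2 (delete): buffer="wxlr" (len 4), cursors c1@0 c2@3 c3@4, authorship ....
After op 3 (insert('a')): buffer="awxlara" (len 7), cursors c1@1 c2@5 c3@7, authorship 1...2.3
After op 4 (insert('i')): buffer="aiwxlairai" (len 10), cursors c1@2 c2@7 c3@10, authorship 11...22.33
After op 5 (move_left): buffer="aiwxlairai" (len 10), cursors c1@1 c2@6 c3@9, authorship 11...22.33
After op 6 (delete): buffer="iwxliri" (len 7), cursors c1@0 c2@4 c3@6, authorship 1...2.3
After op 7 (insert('a')): buffer="aiwxlairai" (len 10), cursors c1@1 c2@6 c3@9, authorship 11...22.33
Authorship (.=original, N=cursor N): 1 1 . . . 2 2 . 3 3
Index 5: author = 2

Answer: cursor 2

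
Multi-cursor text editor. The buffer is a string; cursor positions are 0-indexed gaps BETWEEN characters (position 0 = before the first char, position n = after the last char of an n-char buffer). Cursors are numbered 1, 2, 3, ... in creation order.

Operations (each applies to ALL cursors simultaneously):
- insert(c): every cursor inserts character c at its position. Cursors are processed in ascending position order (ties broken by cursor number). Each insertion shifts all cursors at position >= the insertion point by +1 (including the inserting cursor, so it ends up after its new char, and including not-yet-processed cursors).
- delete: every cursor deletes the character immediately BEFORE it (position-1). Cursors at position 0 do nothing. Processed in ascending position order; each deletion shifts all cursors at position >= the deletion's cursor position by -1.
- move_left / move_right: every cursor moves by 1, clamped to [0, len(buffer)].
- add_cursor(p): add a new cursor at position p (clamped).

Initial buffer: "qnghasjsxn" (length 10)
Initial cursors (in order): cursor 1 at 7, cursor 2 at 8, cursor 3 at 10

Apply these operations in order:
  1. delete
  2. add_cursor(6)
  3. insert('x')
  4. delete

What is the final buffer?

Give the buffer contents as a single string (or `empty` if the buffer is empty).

After op 1 (delete): buffer="qnghasx" (len 7), cursors c1@6 c2@6 c3@7, authorship .......
After op 2 (add_cursor(6)): buffer="qnghasx" (len 7), cursors c1@6 c2@6 c4@6 c3@7, authorship .......
After op 3 (insert('x')): buffer="qnghasxxxxx" (len 11), cursors c1@9 c2@9 c4@9 c3@11, authorship ......124.3
After op 4 (delete): buffer="qnghasx" (len 7), cursors c1@6 c2@6 c4@6 c3@7, authorship .......

Answer: qnghasx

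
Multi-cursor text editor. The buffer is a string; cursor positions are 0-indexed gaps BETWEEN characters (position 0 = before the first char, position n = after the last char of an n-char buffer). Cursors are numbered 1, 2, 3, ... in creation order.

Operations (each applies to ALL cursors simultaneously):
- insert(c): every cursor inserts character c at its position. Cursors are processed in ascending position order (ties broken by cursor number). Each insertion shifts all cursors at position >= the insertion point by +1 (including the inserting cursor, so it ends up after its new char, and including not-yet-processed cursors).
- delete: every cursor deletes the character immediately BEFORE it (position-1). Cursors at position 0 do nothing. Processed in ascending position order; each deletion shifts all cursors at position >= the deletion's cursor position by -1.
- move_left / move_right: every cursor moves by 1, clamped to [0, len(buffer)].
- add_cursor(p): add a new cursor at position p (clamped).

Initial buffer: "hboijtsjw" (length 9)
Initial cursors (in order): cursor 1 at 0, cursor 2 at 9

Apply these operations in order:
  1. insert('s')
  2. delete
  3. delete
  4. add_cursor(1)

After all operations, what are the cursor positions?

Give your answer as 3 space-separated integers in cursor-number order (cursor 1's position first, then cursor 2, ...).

Answer: 0 8 1

Derivation:
After op 1 (insert('s')): buffer="shboijtsjws" (len 11), cursors c1@1 c2@11, authorship 1.........2
After op 2 (delete): buffer="hboijtsjw" (len 9), cursors c1@0 c2@9, authorship .........
After op 3 (delete): buffer="hboijtsj" (len 8), cursors c1@0 c2@8, authorship ........
After op 4 (add_cursor(1)): buffer="hboijtsj" (len 8), cursors c1@0 c3@1 c2@8, authorship ........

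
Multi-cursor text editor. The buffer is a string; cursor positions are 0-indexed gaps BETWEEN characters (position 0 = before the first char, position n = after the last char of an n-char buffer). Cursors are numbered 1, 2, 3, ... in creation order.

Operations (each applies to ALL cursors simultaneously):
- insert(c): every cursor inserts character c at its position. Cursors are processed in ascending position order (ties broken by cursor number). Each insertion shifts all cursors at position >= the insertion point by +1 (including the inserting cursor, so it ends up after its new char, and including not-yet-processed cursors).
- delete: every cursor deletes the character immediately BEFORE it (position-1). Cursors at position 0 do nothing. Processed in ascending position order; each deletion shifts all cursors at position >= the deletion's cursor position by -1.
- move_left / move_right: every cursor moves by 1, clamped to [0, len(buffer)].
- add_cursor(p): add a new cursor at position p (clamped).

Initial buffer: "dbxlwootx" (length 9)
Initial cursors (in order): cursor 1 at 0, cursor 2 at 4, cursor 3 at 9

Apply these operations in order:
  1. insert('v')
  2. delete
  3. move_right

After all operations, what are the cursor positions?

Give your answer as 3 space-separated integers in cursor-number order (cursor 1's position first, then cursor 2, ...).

Answer: 1 5 9

Derivation:
After op 1 (insert('v')): buffer="vdbxlvwootxv" (len 12), cursors c1@1 c2@6 c3@12, authorship 1....2.....3
After op 2 (delete): buffer="dbxlwootx" (len 9), cursors c1@0 c2@4 c3@9, authorship .........
After op 3 (move_right): buffer="dbxlwootx" (len 9), cursors c1@1 c2@5 c3@9, authorship .........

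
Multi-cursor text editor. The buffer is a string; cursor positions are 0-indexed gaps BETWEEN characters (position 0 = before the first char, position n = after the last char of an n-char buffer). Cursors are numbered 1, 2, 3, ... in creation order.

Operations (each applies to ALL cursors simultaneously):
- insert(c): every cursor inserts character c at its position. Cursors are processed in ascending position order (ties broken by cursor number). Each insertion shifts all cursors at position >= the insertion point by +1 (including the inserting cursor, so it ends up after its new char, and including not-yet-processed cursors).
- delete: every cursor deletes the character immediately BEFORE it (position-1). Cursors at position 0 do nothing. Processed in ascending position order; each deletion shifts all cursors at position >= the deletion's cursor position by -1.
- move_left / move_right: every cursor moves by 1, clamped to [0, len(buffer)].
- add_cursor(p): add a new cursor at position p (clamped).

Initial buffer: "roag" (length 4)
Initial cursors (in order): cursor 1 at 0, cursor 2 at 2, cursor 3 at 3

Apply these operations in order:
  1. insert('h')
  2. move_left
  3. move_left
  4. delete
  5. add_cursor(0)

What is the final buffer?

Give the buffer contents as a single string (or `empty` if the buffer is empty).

After op 1 (insert('h')): buffer="hrohahg" (len 7), cursors c1@1 c2@4 c3@6, authorship 1..2.3.
After op 2 (move_left): buffer="hrohahg" (len 7), cursors c1@0 c2@3 c3@5, authorship 1..2.3.
After op 3 (move_left): buffer="hrohahg" (len 7), cursors c1@0 c2@2 c3@4, authorship 1..2.3.
After op 4 (delete): buffer="hoahg" (len 5), cursors c1@0 c2@1 c3@2, authorship 1..3.
After op 5 (add_cursor(0)): buffer="hoahg" (len 5), cursors c1@0 c4@0 c2@1 c3@2, authorship 1..3.

Answer: hoahg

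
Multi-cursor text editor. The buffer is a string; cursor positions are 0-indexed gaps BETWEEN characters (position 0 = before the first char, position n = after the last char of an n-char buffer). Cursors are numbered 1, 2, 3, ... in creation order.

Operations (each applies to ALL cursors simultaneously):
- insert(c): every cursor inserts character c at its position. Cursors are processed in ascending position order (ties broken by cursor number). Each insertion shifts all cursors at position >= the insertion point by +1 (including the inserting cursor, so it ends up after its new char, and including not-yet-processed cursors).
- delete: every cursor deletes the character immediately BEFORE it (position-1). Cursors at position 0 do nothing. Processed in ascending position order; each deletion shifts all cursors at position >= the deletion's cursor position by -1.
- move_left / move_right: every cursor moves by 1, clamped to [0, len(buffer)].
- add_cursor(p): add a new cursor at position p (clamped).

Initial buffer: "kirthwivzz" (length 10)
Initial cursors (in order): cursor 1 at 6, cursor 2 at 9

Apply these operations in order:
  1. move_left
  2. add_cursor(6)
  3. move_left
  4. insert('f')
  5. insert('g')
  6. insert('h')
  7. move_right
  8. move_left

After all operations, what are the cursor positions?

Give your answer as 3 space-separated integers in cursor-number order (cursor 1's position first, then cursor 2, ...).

Answer: 7 16 11

Derivation:
After op 1 (move_left): buffer="kirthwivzz" (len 10), cursors c1@5 c2@8, authorship ..........
After op 2 (add_cursor(6)): buffer="kirthwivzz" (len 10), cursors c1@5 c3@6 c2@8, authorship ..........
After op 3 (move_left): buffer="kirthwivzz" (len 10), cursors c1@4 c3@5 c2@7, authorship ..........
After op 4 (insert('f')): buffer="kirtfhfwifvzz" (len 13), cursors c1@5 c3@7 c2@10, authorship ....1.3..2...
After op 5 (insert('g')): buffer="kirtfghfgwifgvzz" (len 16), cursors c1@6 c3@9 c2@13, authorship ....11.33..22...
After op 6 (insert('h')): buffer="kirtfghhfghwifghvzz" (len 19), cursors c1@7 c3@11 c2@16, authorship ....111.333..222...
After op 7 (move_right): buffer="kirtfghhfghwifghvzz" (len 19), cursors c1@8 c3@12 c2@17, authorship ....111.333..222...
After op 8 (move_left): buffer="kirtfghhfghwifghvzz" (len 19), cursors c1@7 c3@11 c2@16, authorship ....111.333..222...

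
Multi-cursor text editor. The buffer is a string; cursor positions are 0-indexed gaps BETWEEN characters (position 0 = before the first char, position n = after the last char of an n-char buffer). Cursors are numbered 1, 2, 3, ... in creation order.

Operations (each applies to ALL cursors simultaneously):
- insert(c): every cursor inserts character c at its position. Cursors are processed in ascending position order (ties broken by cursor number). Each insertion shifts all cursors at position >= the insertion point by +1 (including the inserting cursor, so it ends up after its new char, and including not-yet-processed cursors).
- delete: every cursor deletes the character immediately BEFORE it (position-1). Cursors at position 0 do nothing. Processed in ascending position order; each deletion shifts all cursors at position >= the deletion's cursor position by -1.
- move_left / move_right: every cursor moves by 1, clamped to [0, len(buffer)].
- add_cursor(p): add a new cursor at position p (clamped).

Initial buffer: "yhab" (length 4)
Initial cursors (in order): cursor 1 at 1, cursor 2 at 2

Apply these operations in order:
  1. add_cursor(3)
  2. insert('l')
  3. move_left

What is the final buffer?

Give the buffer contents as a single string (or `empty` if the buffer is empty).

After op 1 (add_cursor(3)): buffer="yhab" (len 4), cursors c1@1 c2@2 c3@3, authorship ....
After op 2 (insert('l')): buffer="ylhlalb" (len 7), cursors c1@2 c2@4 c3@6, authorship .1.2.3.
After op 3 (move_left): buffer="ylhlalb" (len 7), cursors c1@1 c2@3 c3@5, authorship .1.2.3.

Answer: ylhlalb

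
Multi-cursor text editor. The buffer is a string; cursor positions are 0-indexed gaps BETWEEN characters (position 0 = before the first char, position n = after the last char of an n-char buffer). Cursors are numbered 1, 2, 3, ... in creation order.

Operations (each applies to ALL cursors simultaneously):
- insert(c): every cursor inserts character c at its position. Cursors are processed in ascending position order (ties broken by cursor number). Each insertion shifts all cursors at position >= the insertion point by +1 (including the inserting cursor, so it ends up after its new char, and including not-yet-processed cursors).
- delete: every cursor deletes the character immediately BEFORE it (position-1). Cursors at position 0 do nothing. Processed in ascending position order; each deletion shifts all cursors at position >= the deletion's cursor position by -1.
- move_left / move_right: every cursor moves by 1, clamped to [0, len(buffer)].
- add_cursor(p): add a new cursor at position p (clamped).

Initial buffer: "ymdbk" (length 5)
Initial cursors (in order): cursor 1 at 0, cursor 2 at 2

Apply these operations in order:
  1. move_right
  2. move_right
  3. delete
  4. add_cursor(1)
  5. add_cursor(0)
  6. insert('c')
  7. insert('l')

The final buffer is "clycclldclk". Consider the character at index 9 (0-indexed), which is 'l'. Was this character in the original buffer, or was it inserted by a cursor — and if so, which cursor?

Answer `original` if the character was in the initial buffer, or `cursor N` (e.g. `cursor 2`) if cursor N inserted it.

After op 1 (move_right): buffer="ymdbk" (len 5), cursors c1@1 c2@3, authorship .....
After op 2 (move_right): buffer="ymdbk" (len 5), cursors c1@2 c2@4, authorship .....
After op 3 (delete): buffer="ydk" (len 3), cursors c1@1 c2@2, authorship ...
After op 4 (add_cursor(1)): buffer="ydk" (len 3), cursors c1@1 c3@1 c2@2, authorship ...
After op 5 (add_cursor(0)): buffer="ydk" (len 3), cursors c4@0 c1@1 c3@1 c2@2, authorship ...
After op 6 (insert('c')): buffer="cyccdck" (len 7), cursors c4@1 c1@4 c3@4 c2@6, authorship 4.13.2.
After op 7 (insert('l')): buffer="clycclldclk" (len 11), cursors c4@2 c1@7 c3@7 c2@10, authorship 44.1313.22.
Authorship (.=original, N=cursor N): 4 4 . 1 3 1 3 . 2 2 .
Index 9: author = 2

Answer: cursor 2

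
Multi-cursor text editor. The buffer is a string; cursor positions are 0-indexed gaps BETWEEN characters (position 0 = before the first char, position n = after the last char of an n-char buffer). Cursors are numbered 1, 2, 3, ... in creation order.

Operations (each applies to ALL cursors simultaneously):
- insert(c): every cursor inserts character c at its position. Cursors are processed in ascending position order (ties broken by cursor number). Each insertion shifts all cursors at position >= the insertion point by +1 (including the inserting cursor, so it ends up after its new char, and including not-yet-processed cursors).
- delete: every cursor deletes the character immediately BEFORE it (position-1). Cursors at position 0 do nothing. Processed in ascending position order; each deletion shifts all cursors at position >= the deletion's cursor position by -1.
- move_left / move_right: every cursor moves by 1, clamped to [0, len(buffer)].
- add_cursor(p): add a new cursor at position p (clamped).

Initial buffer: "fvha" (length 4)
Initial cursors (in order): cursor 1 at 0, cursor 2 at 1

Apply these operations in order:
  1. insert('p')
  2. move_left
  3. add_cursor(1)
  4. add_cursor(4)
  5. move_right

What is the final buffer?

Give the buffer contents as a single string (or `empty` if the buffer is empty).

Answer: pfpvha

Derivation:
After op 1 (insert('p')): buffer="pfpvha" (len 6), cursors c1@1 c2@3, authorship 1.2...
After op 2 (move_left): buffer="pfpvha" (len 6), cursors c1@0 c2@2, authorship 1.2...
After op 3 (add_cursor(1)): buffer="pfpvha" (len 6), cursors c1@0 c3@1 c2@2, authorship 1.2...
After op 4 (add_cursor(4)): buffer="pfpvha" (len 6), cursors c1@0 c3@1 c2@2 c4@4, authorship 1.2...
After op 5 (move_right): buffer="pfpvha" (len 6), cursors c1@1 c3@2 c2@3 c4@5, authorship 1.2...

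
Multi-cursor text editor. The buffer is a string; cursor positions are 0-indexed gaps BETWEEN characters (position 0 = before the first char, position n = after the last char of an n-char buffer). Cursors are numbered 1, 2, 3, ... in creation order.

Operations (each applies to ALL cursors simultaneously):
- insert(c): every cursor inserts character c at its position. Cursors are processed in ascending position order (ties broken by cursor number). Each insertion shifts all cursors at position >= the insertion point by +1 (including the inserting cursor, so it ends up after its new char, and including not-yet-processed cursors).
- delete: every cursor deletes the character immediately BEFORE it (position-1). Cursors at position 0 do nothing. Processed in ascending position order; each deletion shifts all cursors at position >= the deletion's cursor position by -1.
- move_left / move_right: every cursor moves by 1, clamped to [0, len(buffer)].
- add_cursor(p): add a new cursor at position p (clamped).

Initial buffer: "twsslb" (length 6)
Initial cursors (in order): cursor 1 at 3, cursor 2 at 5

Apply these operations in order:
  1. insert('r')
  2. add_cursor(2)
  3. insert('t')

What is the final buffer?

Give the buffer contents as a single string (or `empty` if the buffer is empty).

Answer: twtsrtslrtb

Derivation:
After op 1 (insert('r')): buffer="twsrslrb" (len 8), cursors c1@4 c2@7, authorship ...1..2.
After op 2 (add_cursor(2)): buffer="twsrslrb" (len 8), cursors c3@2 c1@4 c2@7, authorship ...1..2.
After op 3 (insert('t')): buffer="twtsrtslrtb" (len 11), cursors c3@3 c1@6 c2@10, authorship ..3.11..22.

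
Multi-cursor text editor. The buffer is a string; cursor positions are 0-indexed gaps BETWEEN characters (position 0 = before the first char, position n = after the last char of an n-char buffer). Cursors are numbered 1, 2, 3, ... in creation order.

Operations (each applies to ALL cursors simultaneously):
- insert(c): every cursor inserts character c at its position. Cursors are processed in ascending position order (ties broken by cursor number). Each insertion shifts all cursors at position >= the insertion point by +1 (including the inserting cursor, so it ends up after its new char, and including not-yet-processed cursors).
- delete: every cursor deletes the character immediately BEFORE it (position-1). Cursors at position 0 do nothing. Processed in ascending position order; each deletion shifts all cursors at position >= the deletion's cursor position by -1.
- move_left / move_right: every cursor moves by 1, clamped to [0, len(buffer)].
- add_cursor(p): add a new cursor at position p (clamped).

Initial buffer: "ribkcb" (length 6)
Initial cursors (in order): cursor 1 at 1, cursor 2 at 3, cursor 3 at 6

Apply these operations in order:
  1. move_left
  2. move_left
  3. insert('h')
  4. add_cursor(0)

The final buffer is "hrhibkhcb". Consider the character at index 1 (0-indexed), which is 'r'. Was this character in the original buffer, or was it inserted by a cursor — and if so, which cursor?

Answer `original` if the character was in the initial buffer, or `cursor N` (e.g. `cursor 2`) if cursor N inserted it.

Answer: original

Derivation:
After op 1 (move_left): buffer="ribkcb" (len 6), cursors c1@0 c2@2 c3@5, authorship ......
After op 2 (move_left): buffer="ribkcb" (len 6), cursors c1@0 c2@1 c3@4, authorship ......
After op 3 (insert('h')): buffer="hrhibkhcb" (len 9), cursors c1@1 c2@3 c3@7, authorship 1.2...3..
After op 4 (add_cursor(0)): buffer="hrhibkhcb" (len 9), cursors c4@0 c1@1 c2@3 c3@7, authorship 1.2...3..
Authorship (.=original, N=cursor N): 1 . 2 . . . 3 . .
Index 1: author = original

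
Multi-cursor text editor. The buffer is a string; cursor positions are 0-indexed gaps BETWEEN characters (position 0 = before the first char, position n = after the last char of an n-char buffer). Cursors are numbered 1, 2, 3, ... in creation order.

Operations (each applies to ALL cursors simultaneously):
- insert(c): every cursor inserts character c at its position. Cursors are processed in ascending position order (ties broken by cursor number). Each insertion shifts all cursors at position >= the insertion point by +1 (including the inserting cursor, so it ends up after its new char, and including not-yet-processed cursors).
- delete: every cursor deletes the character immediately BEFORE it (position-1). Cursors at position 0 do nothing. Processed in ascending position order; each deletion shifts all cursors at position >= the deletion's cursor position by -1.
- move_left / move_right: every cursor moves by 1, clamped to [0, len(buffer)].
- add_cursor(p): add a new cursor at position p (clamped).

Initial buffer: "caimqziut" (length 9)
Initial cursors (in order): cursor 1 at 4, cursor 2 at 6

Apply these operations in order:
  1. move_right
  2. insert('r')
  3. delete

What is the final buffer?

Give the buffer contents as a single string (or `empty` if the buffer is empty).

After op 1 (move_right): buffer="caimqziut" (len 9), cursors c1@5 c2@7, authorship .........
After op 2 (insert('r')): buffer="caimqrzirut" (len 11), cursors c1@6 c2@9, authorship .....1..2..
After op 3 (delete): buffer="caimqziut" (len 9), cursors c1@5 c2@7, authorship .........

Answer: caimqziut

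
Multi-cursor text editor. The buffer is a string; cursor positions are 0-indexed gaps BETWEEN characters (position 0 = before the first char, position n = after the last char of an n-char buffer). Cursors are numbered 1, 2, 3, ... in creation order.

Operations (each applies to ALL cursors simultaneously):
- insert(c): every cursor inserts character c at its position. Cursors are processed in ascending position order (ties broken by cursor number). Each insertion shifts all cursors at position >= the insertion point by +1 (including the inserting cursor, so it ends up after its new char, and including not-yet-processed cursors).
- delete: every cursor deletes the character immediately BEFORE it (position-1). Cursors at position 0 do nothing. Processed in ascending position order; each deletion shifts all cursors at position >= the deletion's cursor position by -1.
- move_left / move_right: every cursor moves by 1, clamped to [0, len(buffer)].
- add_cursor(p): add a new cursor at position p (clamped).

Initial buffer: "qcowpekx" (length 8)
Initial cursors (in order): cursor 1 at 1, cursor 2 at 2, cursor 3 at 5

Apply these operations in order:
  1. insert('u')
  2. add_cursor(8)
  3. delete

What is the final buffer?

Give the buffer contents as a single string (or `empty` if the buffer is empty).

After op 1 (insert('u')): buffer="qucuowpuekx" (len 11), cursors c1@2 c2@4 c3@8, authorship .1.2...3...
After op 2 (add_cursor(8)): buffer="qucuowpuekx" (len 11), cursors c1@2 c2@4 c3@8 c4@8, authorship .1.2...3...
After op 3 (delete): buffer="qcowekx" (len 7), cursors c1@1 c2@2 c3@4 c4@4, authorship .......

Answer: qcowekx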